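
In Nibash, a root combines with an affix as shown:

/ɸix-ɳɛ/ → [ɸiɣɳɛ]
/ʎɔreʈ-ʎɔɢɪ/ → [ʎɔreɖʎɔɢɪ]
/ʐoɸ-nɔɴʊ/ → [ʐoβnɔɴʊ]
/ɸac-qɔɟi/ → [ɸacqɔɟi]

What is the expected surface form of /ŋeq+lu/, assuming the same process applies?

[ŋeɢlu]

The data show regressive voicing assimilation: /x/ → [ɣ] before /ɳ/; /ʈ/ → [ɖ] before /ʎ/; /ɸ/ → [β] before /n/. In each pair only voicing changes, matching the following consonant, while place and manner stay constant.
Nothing changes in [ɸacqɔɟi]: there the adjacent consonants already agree in voicing (/c/ and /q/ are both voiceless), so this form is consistent with the same rule.
The rule targets /q/ (voiceless uvular stop), which sits before the trigger /l/ (voiced).
Changing only its voicing to voiced gives [ɢ] — the voiced uvular stop.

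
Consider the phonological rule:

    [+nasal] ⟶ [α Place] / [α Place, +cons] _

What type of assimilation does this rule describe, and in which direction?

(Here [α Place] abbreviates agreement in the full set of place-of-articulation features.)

The shared variable α links the value of the place features (abbreviated [Place]) on the target to the same value on the neighbouring segment, so place is the feature that assimilates.
Since the environment is written before the underscore, the trigger precedes the target; the direction is progressive.

progressive place assimilation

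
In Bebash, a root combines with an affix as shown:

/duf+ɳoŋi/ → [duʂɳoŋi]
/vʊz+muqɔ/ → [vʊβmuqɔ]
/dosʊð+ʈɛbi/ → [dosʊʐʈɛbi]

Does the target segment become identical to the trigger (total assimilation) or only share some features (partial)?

partial assimilation

Underlying /f/ is realised as [ʂ] next to /ɳ/; /ɳ/ itself does not change.
The change labiodental → retroflex matches the place of the following /ɳ/, identifying this as place assimilation.
Manner and voice are unchanged, so the assimilation is partial, not total.
The same holds elsewhere in the data: /z/ → [β] before /m/ (alveolar → bilabial, matching bilabial); /ð/ → [ʐ] before /ʈ/ (dental → retroflex, matching retroflex) — only place changes, and always toward the following segment.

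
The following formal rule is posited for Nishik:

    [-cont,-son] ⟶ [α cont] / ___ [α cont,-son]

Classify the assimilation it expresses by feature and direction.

regressive manner assimilation

The rule copies [cont] (continuancy) from the environment onto the target stops; since [±cont] encodes the stop/fricative manner contrast, the assimilating dimension is manner.
The conditioning segment sits to the right of the focus bar, meaning the trigger follows the segment that changes — regressive assimilation.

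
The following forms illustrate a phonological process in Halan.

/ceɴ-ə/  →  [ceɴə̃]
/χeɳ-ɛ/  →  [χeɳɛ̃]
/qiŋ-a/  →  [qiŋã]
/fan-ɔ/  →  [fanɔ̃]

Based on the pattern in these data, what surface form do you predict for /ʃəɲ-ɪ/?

The data show progressive nasality assimilation (vowel nasalisation): /ə/ → [ə̃] after /ɴ/; /ɛ/ → [ɛ̃] after /ɳ/; /a/ → [ã] after /ŋ/; /ɔ/ → [ɔ̃] after /n/ — a vowel is nasalised by an immediately preceding nasal consonant.
The vowel /ɪ/ is adjacent to the preceding nasal /ɲ/, so it acquires [+nasal] and surfaces as [ɪ̃].

[ʃəɲɪ̃]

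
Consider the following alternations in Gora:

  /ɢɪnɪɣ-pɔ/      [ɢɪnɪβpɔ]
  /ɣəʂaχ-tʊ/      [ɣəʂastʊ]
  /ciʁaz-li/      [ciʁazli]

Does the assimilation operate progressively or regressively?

regressive

Comparing underlying and surface forms, /ɣ/ → [β] is the alternation; the neighbouring /p/ is constant.
The change velar → bilabial matches the place of the following /p/, identifying this as place assimilation.
The same holds elsewhere in the data: /χ/ → [s] before /t/ (uvular → alveolar, matching alveolar) — only place changes, and always toward the following segment.
No alternation appears in [ciʁazli]: there the adjacent consonants already agree in place (/z/ and /l/ are both alveolar), so this form is consistent with the same rule.
The trigger is the following segment, so the direction is regressive (anticipatory).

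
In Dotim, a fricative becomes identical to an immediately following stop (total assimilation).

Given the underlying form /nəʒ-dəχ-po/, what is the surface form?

[nəddəppo]

/ʒ/ is the segment targeted by the rule; it sits immediately before /d/, so it assimilates completely and surfaces as [d].
At the second juncture, /χ/ likewise becomes [p] adjacent to /p/.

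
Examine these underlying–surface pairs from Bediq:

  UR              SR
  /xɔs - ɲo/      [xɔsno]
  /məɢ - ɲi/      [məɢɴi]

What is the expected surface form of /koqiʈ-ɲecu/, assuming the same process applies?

The data show progressive place assimilation: /ɲ/ → [n] after /s/; /ɲ/ → [ɴ] after /ɢ/. In each pair only place changes, matching the preceding consonant, while manner and voice stay constant.
/ɲ/ is a voiced palatal nasal. The preceding trigger /ʈ/ is retroflex, so /ɲ/ must become retroflex as well.
Changing only its place to retroflex gives [ɳ] — the voiced retroflex nasal.

[koqiʈɳecu]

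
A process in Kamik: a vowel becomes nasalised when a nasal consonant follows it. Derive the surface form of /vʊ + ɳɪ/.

The vowel /ʊ/ is adjacent to the following nasal /ɳ/, so it acquires [+nasal] and surfaces as [ʊ̃].

[vʊ̃ɳɪ]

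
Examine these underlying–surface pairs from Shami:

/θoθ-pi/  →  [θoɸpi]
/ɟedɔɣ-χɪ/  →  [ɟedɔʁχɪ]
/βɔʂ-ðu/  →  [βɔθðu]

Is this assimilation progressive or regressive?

regressive

Underlying /θ/ is realised as [ɸ] next to /p/; /p/ itself does not change.
The change dental → bilabial matches the place of the following /p/, identifying this as place assimilation.
The same holds elsewhere in the data: /ɣ/ → [ʁ] before /χ/ (velar → uvular, matching uvular); /ʂ/ → [θ] before /ð/ (retroflex → dental, matching dental) — only place changes, and always toward the following segment.
Since the segment that changes precedes the conditioning segment, the assimilation is regressive.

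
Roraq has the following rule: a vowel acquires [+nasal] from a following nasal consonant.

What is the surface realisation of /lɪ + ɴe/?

[lɪ̃ɴe]

The vowel /ɪ/ is adjacent to the following nasal /ɴ/, so it acquires [+nasal] and surfaces as [ɪ̃].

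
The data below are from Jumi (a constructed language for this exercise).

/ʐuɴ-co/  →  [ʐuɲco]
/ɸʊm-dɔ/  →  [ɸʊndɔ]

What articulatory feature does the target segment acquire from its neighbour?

place

Comparing underlying and surface forms, /ɴ/ → [ɲ] is the alternation; the neighbouring /c/ is constant.
/ɴ/ is uvular while /c/ is palatal; the output [ɲ] is palatal, matching the trigger — so the feature that spreads is place.
The same holds elsewhere in the data: /m/ → [n] before /d/ (bilabial → alveolar, matching alveolar) — only place changes, and always toward the following segment.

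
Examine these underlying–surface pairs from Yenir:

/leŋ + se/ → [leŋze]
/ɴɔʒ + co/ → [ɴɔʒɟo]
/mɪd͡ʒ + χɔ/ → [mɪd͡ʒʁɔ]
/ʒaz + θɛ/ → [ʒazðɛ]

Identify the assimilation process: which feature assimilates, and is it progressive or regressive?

progressive voicing assimilation

Underlying /s/ is realised as [z] next to /ŋ/; /ŋ/ itself does not change.
/s/ is voiceless while /ŋ/ is voiced; the output [z] is voiced, matching the trigger — so the feature that spreads is voicing.
Place and manner are unchanged, so the assimilation is partial, not total.
Checking the remaining alternations: /c/ → [ɟ] after /ʒ/ (voiceless → voiced, matching voiced); /χ/ → [ʁ] after /d͡ʒ/ (voiceless → voiced, matching voiced); /θ/ → [ð] after /z/ (voiceless → voiced, matching voiced) — only voicing changes, and always toward the preceding segment.
Since the segment that changes follows the conditioning segment, the assimilation is progressive.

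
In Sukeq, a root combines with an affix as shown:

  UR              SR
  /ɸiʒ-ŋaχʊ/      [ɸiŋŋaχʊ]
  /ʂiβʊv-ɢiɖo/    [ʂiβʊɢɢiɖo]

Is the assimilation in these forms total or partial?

Underlying /ʒ/ is realised as [ŋ] next to /ŋ/; /ŋ/ itself does not change.
The output [ŋ] is identical to the trigger /ŋ/ — every feature (place, manner, voicing) has been copied — so this is total assimilation.
The remaining alternation confirms this: /v/ → [ɢ] before /ɢ/ — in each case the output is a copy of the following consonant.

total assimilation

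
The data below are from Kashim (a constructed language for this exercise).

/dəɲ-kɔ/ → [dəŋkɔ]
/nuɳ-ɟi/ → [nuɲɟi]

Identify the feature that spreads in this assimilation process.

Comparing underlying and surface forms, /ɲ/ → [ŋ] is the alternation; the neighbouring /k/ is constant.
/ɲ/ is palatal while /k/ is velar; the output [ŋ] is velar, matching the trigger — so the feature that spreads is place.
Checking the remaining alternation: /ɳ/ → [ɲ] before /ɟ/ (retroflex → palatal, matching palatal) — only place changes, and always toward the following segment.

place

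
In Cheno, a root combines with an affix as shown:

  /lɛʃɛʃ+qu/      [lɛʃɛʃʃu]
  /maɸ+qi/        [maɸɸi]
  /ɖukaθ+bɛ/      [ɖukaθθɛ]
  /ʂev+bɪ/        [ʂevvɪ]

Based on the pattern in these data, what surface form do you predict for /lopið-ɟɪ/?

[lopiððɪ]

The data show progressive total assimilation (/q/ → [ʃ] after /ʃ/; /q/ → [ɸ] after /ɸ/; /b/ → [θ] after /θ/; /b/ → [v] after /v/): in every case the target segment becomes identical to its preceding neighbour, copying more than a single feature.
/ɟ/ is the segment targeted by the rule; it sits immediately after /ð/, so it assimilates completely and surfaces as [ð].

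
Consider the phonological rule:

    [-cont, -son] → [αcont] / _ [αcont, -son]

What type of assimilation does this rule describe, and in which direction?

The rule copies [cont] (continuancy) from the environment onto the target stops; since [±cont] encodes the stop/fricative manner contrast, the assimilating dimension is manner.
Since the environment is written after the underscore, the trigger follows the target; the direction is regressive.

regressive manner assimilation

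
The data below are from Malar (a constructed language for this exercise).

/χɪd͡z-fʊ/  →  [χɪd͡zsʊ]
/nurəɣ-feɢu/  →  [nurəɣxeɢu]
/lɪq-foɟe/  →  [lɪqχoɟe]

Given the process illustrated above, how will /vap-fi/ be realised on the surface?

[vapɸi]

The data show progressive place assimilation: /f/ → [s] after /d͡z/; /f/ → [x] after /ɣ/; /f/ → [χ] after /q/. In each pair only place changes, matching the preceding consonant, while manner and voice stay constant.
/f/ is a voiceless labiodental fricative. The preceding trigger /p/ is bilabial, so /f/ must become bilabial as well.
The voiceless bilabial fricative is [ɸ], so /f/ → [ɸ].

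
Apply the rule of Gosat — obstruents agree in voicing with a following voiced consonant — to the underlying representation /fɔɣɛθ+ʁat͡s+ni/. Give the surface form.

The rule targets /θ/ (voiceless dental fricative), which sits before the trigger /ʁ/ (voiced).
A voiced dental fricative is [ð], so the surface segment is [ð].
The same rule applies at the second boundary: /t͡s/ → [d͡z] next to /n/.

[fɔɣɛðʁad͡zni]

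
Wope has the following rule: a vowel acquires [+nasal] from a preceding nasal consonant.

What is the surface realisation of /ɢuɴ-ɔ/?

The vowel /ɔ/ is adjacent to the preceding nasal /ɴ/, so it acquires [+nasal] and surfaces as [ɔ̃].

[ɢuɴɔ̃]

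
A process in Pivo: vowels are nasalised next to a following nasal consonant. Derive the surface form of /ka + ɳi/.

[kãɳi]

/a/ sits next to the nasal /ɳ/ and is therefore nasalised to [ã].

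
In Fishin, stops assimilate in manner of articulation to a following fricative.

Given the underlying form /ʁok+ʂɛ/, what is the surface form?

/k/ is a voiceless velar stop. The following trigger /ʂ/ is a fricative, so /k/ must become a fricative as well.
A voiceless velar fricative is [x], so the surface segment is [x].

[ʁoxʂɛ]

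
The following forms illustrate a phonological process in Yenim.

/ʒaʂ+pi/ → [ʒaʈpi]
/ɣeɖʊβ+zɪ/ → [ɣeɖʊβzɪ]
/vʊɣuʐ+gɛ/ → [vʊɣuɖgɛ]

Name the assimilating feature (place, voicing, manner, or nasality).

manner

Comparing underlying and surface forms, /ʂ/ → [ʈ] is the alternation; the neighbouring /p/ is constant.
The change fricative → stop matches the manner of the following /p/, identifying this as manner assimilation.
The other alternating form patterns the same way: /ʐ/ → [ɖ] before /g/ (fricative → stop, matching a stop) — only manner changes, and always toward the following segment.
No alternation appears in [ɣeɖʊβzɪ]: there the adjacent consonants already agree in manner (/β/ and /z/ are both fricatives), so this form is consistent with the same rule.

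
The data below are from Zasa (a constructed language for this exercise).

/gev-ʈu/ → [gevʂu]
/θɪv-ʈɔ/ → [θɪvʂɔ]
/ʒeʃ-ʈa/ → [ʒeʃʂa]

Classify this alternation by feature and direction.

progressive manner assimilation

The segment that alternates is /ʈ/, which surfaces as [ʂ] when adjacent to /v/.
/ʈ/ is a stop while /v/ is a fricative; the output [ʂ] is a fricative, matching the trigger — so the feature that spreads is manner.
Place and voice are unchanged, so the assimilation is partial, not total.
The other alternating form patterns the same way: /ʈ/ → [ʂ] after /ʃ/ (stop → fricative, matching a fricative) — only manner changes, and always toward the preceding segment.
The trigger is the preceding segment, so the direction is progressive (perseverative).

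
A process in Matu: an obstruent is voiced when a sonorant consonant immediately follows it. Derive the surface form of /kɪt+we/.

The rule targets /t/ (voiceless alveolar stop), which sits before the trigger /w/ (voiced).
A voiced alveolar stop is [d], so the surface segment is [d].

[kɪdwe]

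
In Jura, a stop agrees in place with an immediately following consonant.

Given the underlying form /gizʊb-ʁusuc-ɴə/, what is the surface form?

[gizʊɢʁusuqɴə]

/b/ is a voiced bilabial stop. The following trigger /ʁ/ is uvular, so /b/ must become uvular as well.
Changing only its place to uvular gives [ɢ] — the voiced uvular stop.
The same rule applies at the second boundary: /c/ → [q] next to /ɴ/.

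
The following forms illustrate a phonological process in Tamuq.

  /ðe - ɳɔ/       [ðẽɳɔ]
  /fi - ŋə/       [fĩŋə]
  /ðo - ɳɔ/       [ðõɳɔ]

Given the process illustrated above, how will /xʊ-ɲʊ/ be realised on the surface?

The data show regressive nasality assimilation (vowel nasalisation): /e/ → [ẽ] before /ɳ/; /i/ → [ĩ] before /ŋ/; /o/ → [õ] before /ɳ/ — a vowel is nasalised by an immediately following nasal consonant.
/ʊ/ sits next to the nasal /ɲ/ and is therefore nasalised to [ʊ̃].

[xʊ̃ɲʊ]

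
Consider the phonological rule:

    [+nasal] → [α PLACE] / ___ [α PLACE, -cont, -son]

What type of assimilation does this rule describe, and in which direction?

The shared variable α links the value of the place features (abbreviated [PLACE]) on the target to the same value on the neighbouring segment, so place is the feature that assimilates.
The conditioning segment sits to the right of the focus bar, meaning the trigger follows the segment that changes — regressive assimilation.

regressive place assimilation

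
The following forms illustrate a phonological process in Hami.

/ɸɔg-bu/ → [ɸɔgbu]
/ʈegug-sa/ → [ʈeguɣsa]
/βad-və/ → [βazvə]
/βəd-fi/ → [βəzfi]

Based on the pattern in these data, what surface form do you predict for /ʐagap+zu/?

The data show regressive manner assimilation: /g/ → [ɣ] before /s/; /d/ → [z] before /v/; /d/ → [z] before /f/. In each pair only manner changes, matching the following consonant, while place and voice stay constant.
Nothing changes in [ɸɔgbu]: there the adjacent consonants already agree in manner (/g/ and /b/ are both stops), so this form is consistent with the same rule.
/p/ is a voiceless bilabial stop. The following trigger /z/ is a fricative, so /p/ must become a fricative as well.
Changing only its manner to fricative gives [ɸ] — the voiceless bilabial fricative.

[ʐagaɸzu]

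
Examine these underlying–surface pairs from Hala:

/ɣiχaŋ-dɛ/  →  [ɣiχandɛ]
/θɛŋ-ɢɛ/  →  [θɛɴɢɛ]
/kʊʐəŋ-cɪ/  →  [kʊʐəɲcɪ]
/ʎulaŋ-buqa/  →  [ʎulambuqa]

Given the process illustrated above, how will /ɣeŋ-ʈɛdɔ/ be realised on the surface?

[ɣeɳʈɛdɔ]

The data show regressive place assimilation: /ŋ/ → [n] before /d/; /ŋ/ → [ɴ] before /ɢ/; /ŋ/ → [ɲ] before /c/; /ŋ/ → [m] before /b/. In each pair only place changes, matching the following consonant, while manner and voice stay constant.
The rule targets /ŋ/ (voiced velar nasal), which sits before the trigger /ʈ/ (retroflex).
Changing only its place to retroflex gives [ɳ] — the voiced retroflex nasal.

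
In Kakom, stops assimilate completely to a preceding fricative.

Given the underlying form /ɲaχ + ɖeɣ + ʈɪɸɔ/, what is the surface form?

[ɲaχχeɣɣɪɸɔ]

/ɖ/ is the segment targeted by the rule; it sits immediately after /χ/, so it assimilates completely and surfaces as [χ].
The same rule applies at the second boundary: /ʈ/ → [ɣ] next to /ɣ/.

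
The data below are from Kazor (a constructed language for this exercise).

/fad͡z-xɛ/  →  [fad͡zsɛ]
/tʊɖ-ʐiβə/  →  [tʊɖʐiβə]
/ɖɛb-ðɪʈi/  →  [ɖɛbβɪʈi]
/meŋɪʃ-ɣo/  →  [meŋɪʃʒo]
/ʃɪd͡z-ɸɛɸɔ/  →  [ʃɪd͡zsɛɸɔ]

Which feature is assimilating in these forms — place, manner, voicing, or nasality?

The segment that alternates is /x/, which surfaces as [s] when adjacent to /d͡z/.
The change velar → alveolar matches the place of the preceding /d͡z/, identifying this as place assimilation.
The other alternating forms pattern the same way: /ð/ → [β] after /b/ (dental → bilabial, matching bilabial); /ɣ/ → [ʒ] after /ʃ/ (velar → postalveolar, matching postalveolar); /ɸ/ → [s] after /d͡z/ (bilabial → alveolar, matching alveolar) — only place changes, and always toward the preceding segment.
No alternation appears in [tʊɖʐiβə]: there the adjacent consonants already agree in place (/ʐ/ and /ɖ/ are both retroflex), so this form is consistent with the same rule.

place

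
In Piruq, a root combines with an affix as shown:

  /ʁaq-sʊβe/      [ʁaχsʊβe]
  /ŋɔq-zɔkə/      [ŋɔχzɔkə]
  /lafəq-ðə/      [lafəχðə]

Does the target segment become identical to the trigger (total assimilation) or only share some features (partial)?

Underlying /q/ is realised as [χ] next to /s/; /s/ itself does not change.
The change stop → fricative matches the manner of the following /s/, identifying this as manner assimilation.
Place and voice are unchanged, so the assimilation is partial, not total.
Checking the remaining alternations: /q/ → [χ] before /z/ (stop → fricative, matching a fricative); /q/ → [χ] before /ð/ (stop → fricative, matching a fricative) — only manner changes, and always toward the following segment.

partial assimilation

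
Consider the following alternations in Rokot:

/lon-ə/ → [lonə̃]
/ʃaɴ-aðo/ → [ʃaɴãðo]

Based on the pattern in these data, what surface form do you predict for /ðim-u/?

The data show progressive nasality assimilation (vowel nasalisation): /ə/ → [ə̃] after /n/; /a/ → [ã] after /ɴ/ — a vowel is nasalised by an immediately preceding nasal consonant.
The vowel /u/ is adjacent to the preceding nasal /m/, so it acquires [+nasal] and surfaces as [ũ].

[ðimũ]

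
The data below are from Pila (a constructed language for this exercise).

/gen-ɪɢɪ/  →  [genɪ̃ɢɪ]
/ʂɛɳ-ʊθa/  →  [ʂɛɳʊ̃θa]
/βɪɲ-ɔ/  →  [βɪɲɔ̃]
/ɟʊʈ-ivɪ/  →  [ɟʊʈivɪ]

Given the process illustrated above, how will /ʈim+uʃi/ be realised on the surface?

[ʈimũʃi]

The data show progressive nasality assimilation (vowel nasalisation): /ɪ/ → [ɪ̃] after /n/; /ʊ/ → [ʊ̃] after /ɳ/; /ɔ/ → [ɔ̃] after /ɲ/ — a vowel is nasalised by an immediately preceding nasal consonant.
No change occurs in [ɟʊʈivɪ] because the vowel at the boundary is adjacent to an oral consonant, not a nasal (/i/ next to /ʈ/).
The vowel /u/ is adjacent to the preceding nasal /m/, so it acquires [+nasal] and surfaces as [ũ].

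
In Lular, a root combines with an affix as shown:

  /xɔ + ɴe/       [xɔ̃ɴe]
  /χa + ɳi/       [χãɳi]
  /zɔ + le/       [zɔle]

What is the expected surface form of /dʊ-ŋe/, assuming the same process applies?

The data show regressive nasality assimilation (vowel nasalisation): /ɔ/ → [ɔ̃] before /ɴ/; /a/ → [ã] before /ɳ/ — a vowel is nasalised by an immediately following nasal consonant.
No change occurs in [zɔle] because the vowel at the boundary is adjacent to an oral consonant, not a nasal (/ɔ/ next to /l/).
/ʊ/ sits next to the nasal /ŋ/ and is therefore nasalised to [ʊ̃].

[dʊ̃ŋe]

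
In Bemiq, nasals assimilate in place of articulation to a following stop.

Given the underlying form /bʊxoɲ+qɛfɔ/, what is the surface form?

The rule targets /ɲ/ (voiced palatal nasal), which sits before the trigger /q/ (uvular).
Changing only its place to uvular gives [ɴ] — the voiced uvular nasal.

[bʊxoɴqɛfɔ]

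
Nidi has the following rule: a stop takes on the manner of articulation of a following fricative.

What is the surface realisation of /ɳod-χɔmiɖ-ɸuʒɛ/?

[ɳozχɔmiʐɸuʒɛ]

The rule targets /d/ (voiced alveolar stop), which sits before the trigger /χ/ (fricative).
Changing only its manner to fricative gives [z] — the voiced alveolar fricative.
The same rule applies at the second boundary: /ɖ/ → [ʐ] next to /ɸ/.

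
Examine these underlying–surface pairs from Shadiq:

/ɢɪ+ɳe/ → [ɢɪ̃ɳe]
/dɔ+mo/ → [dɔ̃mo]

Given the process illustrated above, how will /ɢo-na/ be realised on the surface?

The data show regressive nasality assimilation (vowel nasalisation): /ɪ/ → [ɪ̃] before /ɳ/; /ɔ/ → [ɔ̃] before /m/ — a vowel is nasalised by an immediately following nasal consonant.
/o/ sits next to the nasal /n/ and is therefore nasalised to [õ].

[ɢõna]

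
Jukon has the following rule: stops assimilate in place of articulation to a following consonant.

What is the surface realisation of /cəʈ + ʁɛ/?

/ʈ/ is a voiceless retroflex stop. The following trigger /ʁ/ is uvular, so /ʈ/ must become uvular as well.
Changing only its place to uvular gives [q] — the voiceless uvular stop.

[cəqʁɛ]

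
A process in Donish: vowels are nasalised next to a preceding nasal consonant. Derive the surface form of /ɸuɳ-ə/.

/ə/ sits next to the nasal /ɳ/ and is therefore nasalised to [ə̃].

[ɸuɳə̃]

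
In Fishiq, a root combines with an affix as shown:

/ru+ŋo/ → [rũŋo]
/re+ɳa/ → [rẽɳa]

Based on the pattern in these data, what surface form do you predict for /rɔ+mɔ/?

The data show regressive nasality assimilation (vowel nasalisation): /u/ → [ũ] before /ŋ/; /e/ → [ẽ] before /ɳ/ — a vowel is nasalised by an immediately following nasal consonant.
/ɔ/ sits next to the nasal /m/ and is therefore nasalised to [ɔ̃].

[rɔ̃mɔ]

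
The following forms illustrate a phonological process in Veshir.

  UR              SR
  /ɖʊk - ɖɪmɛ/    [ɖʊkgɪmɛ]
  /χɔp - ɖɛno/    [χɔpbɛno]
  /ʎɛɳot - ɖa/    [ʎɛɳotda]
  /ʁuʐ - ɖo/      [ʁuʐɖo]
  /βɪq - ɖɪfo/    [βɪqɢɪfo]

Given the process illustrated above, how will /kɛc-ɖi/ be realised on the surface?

[kɛcɟi]

The data show progressive place assimilation: /ɖ/ → [g] after /k/; /ɖ/ → [b] after /p/; /ɖ/ → [d] after /t/; /ɖ/ → [ɢ] after /q/. In each pair only place changes, matching the preceding consonant, while manner and voice stay constant.
Nothing changes in [ʁuʐɖo]: there the adjacent consonants already agree in place (/ɖ/ and /ʐ/ are both retroflex), so this form is consistent with the same rule.
The rule targets /ɖ/ (voiced retroflex stop), which sits after the trigger /c/ (palatal).
Changing only its place to palatal gives [ɟ] — the voiced palatal stop.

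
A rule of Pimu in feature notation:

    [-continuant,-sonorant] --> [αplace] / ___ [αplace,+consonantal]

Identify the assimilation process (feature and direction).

regressive place assimilation

The rule copies the place features (abbreviated [place]) from the environment onto the target, so the assimilating feature is place.
The conditioning segment sits to the right of the focus bar, meaning the trigger follows the segment that changes — regressive assimilation.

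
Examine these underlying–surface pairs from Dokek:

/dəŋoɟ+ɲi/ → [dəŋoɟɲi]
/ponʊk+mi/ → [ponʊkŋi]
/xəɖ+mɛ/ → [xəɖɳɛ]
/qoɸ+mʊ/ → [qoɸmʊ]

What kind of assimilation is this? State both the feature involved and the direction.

The segment that alternates is /m/, which surfaces as [ŋ] when adjacent to /k/.
/m/ is bilabial while /k/ is velar; the output [ŋ] is velar, matching the trigger — so the feature that spreads is place.
Manner and voice are unchanged, so the assimilation is partial, not total.
The other alternating form patterns the same way: /m/ → [ɳ] after /ɖ/ (bilabial → retroflex, matching retroflex) — only place changes, and always toward the preceding segment.
No alternation appears in [dəŋoɟɲi], [qoɸmʊ]: there the adjacent consonants already agree in place (/ɲ/ and /ɟ/ are both palatal; /m/ and /ɸ/ are both bilabial), so these forms are consistent with the same rule.
Since the segment that changes follows the conditioning segment, the assimilation is progressive.

progressive place assimilation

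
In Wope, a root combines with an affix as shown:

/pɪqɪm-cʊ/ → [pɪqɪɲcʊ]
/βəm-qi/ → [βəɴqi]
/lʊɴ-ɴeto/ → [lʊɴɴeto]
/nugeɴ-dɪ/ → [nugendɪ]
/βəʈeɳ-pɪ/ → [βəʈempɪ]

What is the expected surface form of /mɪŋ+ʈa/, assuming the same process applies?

The data show regressive place assimilation: /m/ → [ɲ] before /c/; /m/ → [ɴ] before /q/; /ɴ/ → [n] before /d/; /ɳ/ → [m] before /p/. In each pair only place changes, matching the following consonant, while manner and voice stay constant.
No alternation appears in [lʊɴɴeto]: there the adjacent consonants already agree in place (/ɴ/ and /ɴ/ are both uvular), so this form is consistent with the same rule.
The rule targets /ŋ/ (voiced velar nasal), which sits before the trigger /ʈ/ (retroflex).
Changing only its place to retroflex gives [ɳ] — the voiced retroflex nasal.

[mɪɳʈa]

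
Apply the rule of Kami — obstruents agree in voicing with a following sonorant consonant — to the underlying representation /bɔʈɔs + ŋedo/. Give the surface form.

[bɔʈɔzŋedo]

/s/ is a voiceless alveolar fricative. The following trigger /ŋ/ is voiced, so /s/ must become voiced as well.
The voiced alveolar fricative is [z], so /s/ → [z].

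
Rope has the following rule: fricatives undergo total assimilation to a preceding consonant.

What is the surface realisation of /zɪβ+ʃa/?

[zɪββa]

/ʃ/ is the segment targeted by the rule; it sits immediately after /β/, so it assimilates completely and surfaces as [β].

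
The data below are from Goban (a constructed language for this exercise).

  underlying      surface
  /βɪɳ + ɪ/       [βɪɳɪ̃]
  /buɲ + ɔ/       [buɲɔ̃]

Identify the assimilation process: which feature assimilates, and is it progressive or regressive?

progressive nasality assimilation (vowel nasalisation)

The vowel /ɪ/ surfaces as nasalised [ɪ̃] next to the preceding nasal /ɳ/ — it has acquired the [+nasal] feature of its neighbour.
Likewise in the remaining data: /ɔ/ → [ɔ̃] after /ɲ/ — each time a vowel is nasalised next to a preceding nasal.
Because the conditioning nasal is to the left of the vowel that changes, the process is progressive (perseverative).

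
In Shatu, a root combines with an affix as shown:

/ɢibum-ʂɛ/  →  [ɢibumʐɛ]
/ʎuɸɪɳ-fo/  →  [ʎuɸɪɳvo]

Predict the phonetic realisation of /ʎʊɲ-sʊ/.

The data show progressive voicing assimilation: /ʂ/ → [ʐ] after /m/; /f/ → [v] after /ɳ/. In each pair only voicing changes, matching the preceding consonant, while place and manner stay constant.
/s/ is a voiceless alveolar fricative. The preceding trigger /ɲ/ is voiced, so /s/ must become voiced as well.
A voiced alveolar fricative is [z], so the surface segment is [z].

[ʎʊɲzʊ]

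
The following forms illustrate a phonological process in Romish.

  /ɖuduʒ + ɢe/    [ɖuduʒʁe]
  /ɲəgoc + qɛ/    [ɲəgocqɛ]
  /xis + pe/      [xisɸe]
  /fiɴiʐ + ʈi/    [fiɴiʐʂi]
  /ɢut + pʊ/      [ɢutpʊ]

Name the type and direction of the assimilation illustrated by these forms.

The segment that alternates is /ɢ/, which surfaces as [ʁ] when adjacent to /ʒ/.
The change stop → fricative matches the manner of the preceding /ʒ/, identifying this as manner assimilation.
Place and voice are unchanged, so the assimilation is partial, not total.
The same holds elsewhere in the data: /p/ → [ɸ] after /s/ (stop → fricative, matching a fricative); /ʈ/ → [ʂ] after /ʐ/ (stop → fricative, matching a fricative) — only manner changes, and always toward the preceding segment.
No alternation appears in [ɲəgocqɛ], [ɢutpʊ]: there the adjacent consonants already agree in manner (/q/ and /c/ are both stops; /p/ and /t/ are both stops), so these forms are consistent with the same rule.
The trigger is the preceding segment, so the direction is progressive (perseverative).

progressive manner assimilation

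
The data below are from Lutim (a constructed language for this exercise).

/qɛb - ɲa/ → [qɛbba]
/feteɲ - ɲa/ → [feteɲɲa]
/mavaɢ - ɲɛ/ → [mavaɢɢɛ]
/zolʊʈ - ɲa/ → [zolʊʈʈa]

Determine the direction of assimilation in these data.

The segment that alternates is /ɲ/, which surfaces as [b] when adjacent to /b/.
The output [b] is identical to the trigger /b/ — every feature (place, manner, voicing) has been copied — so this is total assimilation.
The other forms behave the same way: /ɲ/ → [ɢ] after /ɢ/; /ɲ/ → [ʈ] after /ʈ/ — in each case the output is a copy of the preceding consonant.
In [feteɲɲa] the two consonants at the boundary are already identical (/ɲ/ + /ɲ/), so the rule applies vacuously and nothing changes.
The trigger is the preceding segment, so the direction is progressive (perseverative).

progressive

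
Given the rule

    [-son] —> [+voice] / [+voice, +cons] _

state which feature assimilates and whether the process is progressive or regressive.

progressive voicing assimilation

The structural change is [+voice], and the conditioning segment [+voice, +cons] (a voiced consonant) is itself voiced, so the target comes to share the voicing of its neighbour — voicing assimilation.
Since the environment is written before the underscore, the trigger precedes the target; the direction is progressive.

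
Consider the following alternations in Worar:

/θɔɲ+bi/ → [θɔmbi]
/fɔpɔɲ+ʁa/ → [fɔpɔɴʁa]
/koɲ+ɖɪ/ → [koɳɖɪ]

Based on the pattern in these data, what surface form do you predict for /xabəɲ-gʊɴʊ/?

[xabəŋgʊɴʊ]

The data show regressive place assimilation: /ɲ/ → [m] before /b/; /ɲ/ → [ɴ] before /ʁ/; /ɲ/ → [ɳ] before /ɖ/. In each pair only place changes, matching the following consonant, while manner and voice stay constant.
/ɲ/ is a voiced palatal nasal. The following trigger /g/ is velar, so /ɲ/ must become velar as well.
Changing only its place to velar gives [ŋ] — the voiced velar nasal.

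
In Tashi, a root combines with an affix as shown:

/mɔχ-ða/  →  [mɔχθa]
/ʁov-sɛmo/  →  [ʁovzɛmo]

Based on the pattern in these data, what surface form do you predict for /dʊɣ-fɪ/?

[dʊɣvɪ]

The data show progressive voicing assimilation: /ð/ → [θ] after /χ/; /s/ → [z] after /v/. In each pair only voicing changes, matching the preceding consonant, while place and manner stay constant.
/f/ is a voiceless labiodental fricative. The preceding trigger /ɣ/ is voiced, so /f/ must become voiced as well.
Changing only its voicing to voiced gives [v] — the voiced labiodental fricative.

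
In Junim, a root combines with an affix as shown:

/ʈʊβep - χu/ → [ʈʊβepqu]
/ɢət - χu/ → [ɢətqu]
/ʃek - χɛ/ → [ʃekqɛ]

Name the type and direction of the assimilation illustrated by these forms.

The segment that alternates is /χ/, which surfaces as [q] when adjacent to /p/.
/χ/ is a fricative while /p/ is a stop; the output [q] is a stop, matching the trigger — so the feature that spreads is manner.
Place and voice are unchanged, so the assimilation is partial, not total.
The other alternating forms pattern the same way: /χ/ → [q] after /t/ (fricative → stop, matching a stop); /χ/ → [q] after /k/ (fricative → stop, matching a stop) — only manner changes, and always toward the preceding segment.
The trigger is the preceding segment, so the direction is progressive (perseverative).

progressive manner assimilation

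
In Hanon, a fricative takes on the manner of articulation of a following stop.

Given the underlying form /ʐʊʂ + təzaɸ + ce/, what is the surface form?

The rule targets /ʂ/ (voiceless retroflex fricative), which sits before the trigger /t/ (stop).
The voiceless retroflex stop is [ʈ], so /ʂ/ → [ʈ].
At the second juncture, /ɸ/ likewise becomes [p] adjacent to /c/.

[ʐʊʈtəzapce]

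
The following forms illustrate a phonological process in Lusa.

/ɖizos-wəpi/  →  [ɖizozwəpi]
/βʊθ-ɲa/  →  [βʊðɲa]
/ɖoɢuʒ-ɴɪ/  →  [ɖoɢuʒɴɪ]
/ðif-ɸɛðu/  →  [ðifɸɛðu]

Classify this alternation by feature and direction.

regressive voicing assimilation

Comparing underlying and surface forms, /s/ → [z] is the alternation; the neighbouring /w/ is constant.
The change voiceless → voiced matches the voicing of the following /w/, identifying this as voicing assimilation.
Place and manner are unchanged, so the assimilation is partial, not total.
The other alternating form patterns the same way: /θ/ → [ð] before /ɲ/ (voiceless → voiced, matching voiced) — only voicing changes, and always toward the following segment.
No alternation appears in [ɖoɢuʒɴɪ], [ðifɸɛðu]: there the adjacent consonants already agree in voicing (/ʒ/ and /ɴ/ are both voiced; /f/ and /ɸ/ are both voiceless), so these forms are consistent with the same rule.
Since the segment that changes precedes the conditioning segment, the assimilation is regressive.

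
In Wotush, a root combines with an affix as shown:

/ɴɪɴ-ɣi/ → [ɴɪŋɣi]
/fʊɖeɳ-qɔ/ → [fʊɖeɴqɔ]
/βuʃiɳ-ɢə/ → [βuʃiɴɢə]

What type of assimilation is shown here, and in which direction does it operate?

Underlying /ɴ/ is realised as [ŋ] next to /ɣ/; /ɣ/ itself does not change.
The change uvular → velar matches the place of the following /ɣ/, identifying this as place assimilation.
Manner and voice are unchanged, so the assimilation is partial, not total.
Checking the remaining alternations: /ɳ/ → [ɴ] before /q/ (retroflex → uvular, matching uvular); /ɳ/ → [ɴ] before /ɢ/ (retroflex → uvular, matching uvular) — only place changes, and always toward the following segment.
The trigger is the following segment, so the direction is regressive (anticipatory).

regressive place assimilation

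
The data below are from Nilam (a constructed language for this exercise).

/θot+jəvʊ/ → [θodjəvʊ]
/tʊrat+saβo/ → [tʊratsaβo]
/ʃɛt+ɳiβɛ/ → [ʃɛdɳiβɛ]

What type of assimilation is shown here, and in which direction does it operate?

Underlying /t/ is realised as [d] next to /j/; /j/ itself does not change.
The change voiceless → voiced matches the voicing of the following /j/, identifying this as voicing assimilation.
Place and manner are unchanged, so the assimilation is partial, not total.
The other alternating form patterns the same way: /t/ → [d] before /ɳ/ (voiceless → voiced, matching voiced) — only voicing changes, and always toward the following segment.
Nothing changes in [tʊratsaβo]: there the adjacent consonants already agree in voicing (/t/ and /s/ are both voiceless), so this form is consistent with the same rule.
The trigger is the following segment, so the direction is regressive (anticipatory).

regressive voicing assimilation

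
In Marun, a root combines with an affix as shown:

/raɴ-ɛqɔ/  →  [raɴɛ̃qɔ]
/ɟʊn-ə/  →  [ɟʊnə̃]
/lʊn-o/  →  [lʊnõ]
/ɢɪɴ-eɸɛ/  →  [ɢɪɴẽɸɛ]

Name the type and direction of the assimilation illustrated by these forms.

progressive nasality assimilation (vowel nasalisation)

The vowel /ɛ/ surfaces as nasalised [ɛ̃] next to the preceding nasal /ɴ/ — it has acquired the [+nasal] feature of its neighbour.
Likewise in the remaining data: /ə/ → [ə̃] after /n/; /o/ → [õ] after /n/; /e/ → [ẽ] after /ɴ/ — each time a vowel is nasalised next to a preceding nasal.
Because the conditioning nasal is to the left of the vowel that changes, the process is progressive (perseverative).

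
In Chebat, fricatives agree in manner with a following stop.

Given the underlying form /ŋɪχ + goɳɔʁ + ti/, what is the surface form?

/χ/ is a voiceless uvular fricative. The following trigger /g/ is a stop, so /χ/ must become a stop as well.
Changing only its manner to stop gives [q] — the voiceless uvular stop.
At the second juncture, /ʁ/ likewise becomes [ɢ] adjacent to /t/.

[ŋɪqgoɳɔɢti]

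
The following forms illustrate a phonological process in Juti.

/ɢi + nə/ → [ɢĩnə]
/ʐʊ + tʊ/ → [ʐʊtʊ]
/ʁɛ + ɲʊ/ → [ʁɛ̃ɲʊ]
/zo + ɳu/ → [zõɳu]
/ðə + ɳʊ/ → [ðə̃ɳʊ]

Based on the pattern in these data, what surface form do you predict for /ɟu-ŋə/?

The data show regressive nasality assimilation (vowel nasalisation): /i/ → [ĩ] before /n/; /ɛ/ → [ɛ̃] before /ɲ/; /o/ → [õ] before /ɳ/; /ə/ → [ə̃] before /ɳ/ — a vowel is nasalised by an immediately following nasal consonant.
No change occurs in [ʐʊtʊ] because the vowel at the boundary is adjacent to an oral consonant, not a nasal (/ʊ/ next to /t/).
The vowel /u/ is adjacent to the following nasal /ŋ/, so it acquires [+nasal] and surfaces as [ũ].

[ɟũŋə]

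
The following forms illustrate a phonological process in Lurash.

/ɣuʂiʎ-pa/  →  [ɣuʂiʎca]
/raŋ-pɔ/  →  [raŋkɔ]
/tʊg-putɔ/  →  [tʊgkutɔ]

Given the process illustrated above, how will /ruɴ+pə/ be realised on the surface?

[ruɴqə]

The data show progressive place assimilation: /p/ → [c] after /ʎ/; /p/ → [k] after /ŋ/; /p/ → [k] after /g/. In each pair only place changes, matching the preceding consonant, while manner and voice stay constant.
/p/ is a voiceless bilabial stop. The preceding trigger /ɴ/ is uvular, so /p/ must become uvular as well.
A voiceless uvular stop is [q], so the surface segment is [q].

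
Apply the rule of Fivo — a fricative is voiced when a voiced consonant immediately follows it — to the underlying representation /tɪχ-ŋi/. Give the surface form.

/χ/ is a voiceless uvular fricative. The following trigger /ŋ/ is voiced, so /χ/ must become voiced as well.
The voiced uvular fricative is [ʁ], so /χ/ → [ʁ].

[tɪʁŋi]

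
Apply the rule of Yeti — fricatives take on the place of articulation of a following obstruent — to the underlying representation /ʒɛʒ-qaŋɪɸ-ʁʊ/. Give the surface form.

[ʒɛʁqaŋɪχʁʊ]

/ʒ/ is a voiced postalveolar fricative. The following trigger /q/ is uvular, so /ʒ/ must become uvular as well.
The voiced uvular fricative is [ʁ], so /ʒ/ → [ʁ].
At the second juncture, /ɸ/ likewise becomes [χ] adjacent to /ʁ/.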